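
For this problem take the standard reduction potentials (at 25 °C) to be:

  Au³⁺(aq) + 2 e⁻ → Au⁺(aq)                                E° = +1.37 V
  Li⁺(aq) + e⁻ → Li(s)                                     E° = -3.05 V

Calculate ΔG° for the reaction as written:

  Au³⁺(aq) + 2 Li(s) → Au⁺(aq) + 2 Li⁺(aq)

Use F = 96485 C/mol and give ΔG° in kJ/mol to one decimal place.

-852.9 kJ/mol

As written, Au³⁺/Au⁺ is reduced (cathode) and Li⁺/Li is oxidised (anode), so E°cell = (+1.37) − (-3.05) = +4.42 V.
Balancing electrons gives n = 2.
ΔG° = −nFE° = −(2)(96485)(+4.42) = -852,927 J = -852.9 kJ/mol.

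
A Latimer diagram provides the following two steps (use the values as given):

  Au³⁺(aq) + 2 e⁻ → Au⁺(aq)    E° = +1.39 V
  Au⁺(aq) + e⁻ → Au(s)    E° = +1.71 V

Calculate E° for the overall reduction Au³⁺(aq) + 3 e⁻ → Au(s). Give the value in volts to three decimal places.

+1.497 V

Standard free energies of sequential steps add: ΔG°₃ = ΔG°₁ + ΔG°₂, so n₃E°₃ = n₁E°₁ + n₂E°₂.
E°₃ = (2×+1.39 + 1×+1.71) / 3 = (+4.490) / 3 = +1.497 V.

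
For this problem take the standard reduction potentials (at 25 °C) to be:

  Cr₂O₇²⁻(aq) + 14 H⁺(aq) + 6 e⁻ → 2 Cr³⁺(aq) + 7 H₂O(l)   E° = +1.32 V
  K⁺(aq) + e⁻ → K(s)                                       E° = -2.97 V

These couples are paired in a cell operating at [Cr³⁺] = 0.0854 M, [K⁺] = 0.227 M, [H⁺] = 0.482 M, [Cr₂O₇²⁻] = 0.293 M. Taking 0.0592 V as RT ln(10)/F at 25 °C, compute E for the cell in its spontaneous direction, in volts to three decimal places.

Cr₂O₇²⁻/Cr³⁺ is the cathode (higher E°), K⁺/K the anode: E°cell = +1.32 − (-2.97) = +4.29 V, n = 6.
Overall: Cr₂O₇²⁻(aq) + 14 H⁺(aq) + 6 K(s) → 2 Cr³⁺(aq) + 7 H₂O(l) + 6 K⁺(aq)
Q = [Cr³⁺]^2·[K⁺]^6 / ([Cr₂O₇²⁻]·[H⁺]^14); log Q = -1.030.
E = E° − (0.0592/n) log Q = +4.29 − (0.0592/6)(-1.030) = +4.300 V.

+4.300 V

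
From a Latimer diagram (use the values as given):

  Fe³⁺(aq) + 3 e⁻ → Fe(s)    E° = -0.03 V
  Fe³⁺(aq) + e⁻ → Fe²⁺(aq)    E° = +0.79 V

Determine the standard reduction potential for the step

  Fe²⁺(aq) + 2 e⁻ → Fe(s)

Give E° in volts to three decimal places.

Sequential free energies add, so n₃E°₃ = n₁E°₁ + n₂E°₂.
With n₃ = 3, and the known step contributing 1×(+0.79) V, the unknown satisfies 2·E° = 3×(-0.03) − 1×(+0.79) = -0.880.
E° = -0.880 / 2 = -0.440 V.

-0.440 V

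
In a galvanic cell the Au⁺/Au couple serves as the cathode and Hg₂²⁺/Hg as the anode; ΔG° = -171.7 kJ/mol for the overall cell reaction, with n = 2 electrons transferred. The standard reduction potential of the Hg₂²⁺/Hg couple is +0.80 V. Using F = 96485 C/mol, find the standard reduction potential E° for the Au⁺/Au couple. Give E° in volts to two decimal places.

+1.69 V

E°cell = −ΔG°/(nF) = −(-171.7×10³)/((2)(96485)) = +0.890 V.
Since Au⁺/Au is the cathode and Hg₂²⁺/Hg the anode, E°cell = E°(Au⁺/Au) − E°(Hg₂²⁺/Hg).
So E°(Au⁺/Au) = E°cell + E°(Hg₂²⁺/Hg) = +0.890 + (+0.80) = +1.69 V.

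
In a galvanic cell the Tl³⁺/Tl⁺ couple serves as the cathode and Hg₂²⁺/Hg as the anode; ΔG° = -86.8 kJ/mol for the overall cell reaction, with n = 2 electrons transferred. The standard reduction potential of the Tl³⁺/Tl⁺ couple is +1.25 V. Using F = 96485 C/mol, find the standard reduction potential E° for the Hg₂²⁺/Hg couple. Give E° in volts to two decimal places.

E°cell = −ΔG°/(nF) = −(-86.8×10³)/((2)(96485)) = +0.450 V.
Since Tl³⁺/Tl⁺ is the cathode and Hg₂²⁺/Hg the anode, E°cell = E°(Tl³⁺/Tl⁺) − E°(Hg₂²⁺/Hg).
So E°(Hg₂²⁺/Hg) = E°(Tl³⁺/Tl⁺) − E°cell = (+1.25) − (+0.450) = +0.80 V.

+0.80 V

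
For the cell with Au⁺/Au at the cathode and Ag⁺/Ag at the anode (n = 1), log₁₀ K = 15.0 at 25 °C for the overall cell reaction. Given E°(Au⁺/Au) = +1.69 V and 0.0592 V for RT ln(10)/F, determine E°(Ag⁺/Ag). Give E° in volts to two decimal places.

E°cell = (0.0592/n)·log K = (0.0592/1)(15.0) = +0.888 V.
Since Au⁺/Au is the cathode and Ag⁺/Ag the anode, E°cell = E°(Au⁺/Au) − E°(Ag⁺/Ag).
So E°(Ag⁺/Ag) = E°(Au⁺/Au) − E°cell = (+1.69) − (+0.888) = +0.80 V.

+0.80 V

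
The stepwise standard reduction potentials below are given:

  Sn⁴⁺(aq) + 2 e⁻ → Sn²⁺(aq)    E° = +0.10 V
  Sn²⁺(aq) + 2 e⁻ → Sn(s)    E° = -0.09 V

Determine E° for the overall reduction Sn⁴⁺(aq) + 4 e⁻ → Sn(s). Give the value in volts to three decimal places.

Standard free energies of sequential steps add: ΔG°₃ = ΔG°₁ + ΔG°₂, so n₃E°₃ = n₁E°₁ + n₂E°₂.
E°₃ = (2×+0.10 + 2×-0.09) / 4 = (+0.020) / 4 = +0.005 V.

+0.005 V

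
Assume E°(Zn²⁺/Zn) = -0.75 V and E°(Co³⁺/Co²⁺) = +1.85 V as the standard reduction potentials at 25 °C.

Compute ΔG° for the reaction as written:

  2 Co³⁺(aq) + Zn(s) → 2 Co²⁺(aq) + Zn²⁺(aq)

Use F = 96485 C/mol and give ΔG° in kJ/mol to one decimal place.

As written, Co³⁺/Co²⁺ is reduced (cathode) and Zn²⁺/Zn is oxidised (anode), so E°cell = (+1.85) − (-0.75) = +2.60 V.
Balancing electrons gives n = 2.
ΔG° = −nFE° = −(2)(96485)(+2.60) = -501,722 J = -501.7 kJ/mol.

-501.7 kJ/mol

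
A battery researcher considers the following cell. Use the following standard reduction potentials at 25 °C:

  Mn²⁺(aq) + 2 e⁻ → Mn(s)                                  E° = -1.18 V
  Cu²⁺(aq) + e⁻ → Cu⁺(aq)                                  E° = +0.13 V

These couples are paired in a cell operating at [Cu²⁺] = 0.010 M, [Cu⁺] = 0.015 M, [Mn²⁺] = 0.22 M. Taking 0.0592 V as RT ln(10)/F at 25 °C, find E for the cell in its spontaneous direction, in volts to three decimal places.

Cu²⁺/Cu⁺ is the cathode (higher E°), Mn²⁺/Mn the anode: E°cell = +0.13 − (-1.18) = +1.31 V, n = 2.
Overall: 2 Cu²⁺(aq) + Mn(s) → 2 Cu⁺(aq) + Mn²⁺(aq)
Q = [Cu⁺]^2·[Mn²⁺] / ([Cu²⁺]^2); log Q = -0.305.
E = E° − (0.0592/n) log Q = +1.31 − (0.0592/2)(-0.305) = +1.319 V.

+1.319 V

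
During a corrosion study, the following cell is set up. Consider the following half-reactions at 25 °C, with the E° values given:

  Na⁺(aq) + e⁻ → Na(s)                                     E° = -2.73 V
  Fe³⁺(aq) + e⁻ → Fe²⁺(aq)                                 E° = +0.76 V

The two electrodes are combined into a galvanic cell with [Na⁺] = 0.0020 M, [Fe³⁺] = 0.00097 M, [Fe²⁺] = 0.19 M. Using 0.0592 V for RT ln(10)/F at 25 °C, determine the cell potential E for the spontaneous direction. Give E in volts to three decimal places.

+3.514 V

Fe³⁺/Fe²⁺ is the cathode (higher E°), Na⁺/Na the anode: E°cell = +0.76 − (-2.73) = +3.49 V, n = 1.
Overall: Fe³⁺(aq) + Na(s) → Fe²⁺(aq) + Na⁺(aq)
Q = [Fe²⁺]·[Na⁺] / ([Fe³⁺]); log Q = -0.407.
E = E° − (0.0592/n) log Q = +3.49 − (0.0592/1)(-0.407) = +3.514 V.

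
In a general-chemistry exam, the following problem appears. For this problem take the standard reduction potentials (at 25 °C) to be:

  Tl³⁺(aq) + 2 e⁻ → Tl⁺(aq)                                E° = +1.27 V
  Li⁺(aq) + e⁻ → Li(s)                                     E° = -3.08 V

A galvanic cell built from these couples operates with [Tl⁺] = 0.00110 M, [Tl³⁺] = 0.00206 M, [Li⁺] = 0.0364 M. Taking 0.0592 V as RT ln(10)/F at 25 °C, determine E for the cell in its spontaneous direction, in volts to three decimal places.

+4.443 V

Tl³⁺/Tl⁺ is the cathode (higher E°), Li⁺/Li the anode: E°cell = +1.27 − (-3.08) = +4.35 V, n = 2.
Overall: Tl³⁺(aq) + 2 Li(s) → Tl⁺(aq) + 2 Li⁺(aq)
Q = [Tl⁺]·[Li⁺]^2 / ([Tl³⁺]); log Q = -3.150.
E = E° − (0.0592/n) log Q = +4.35 − (0.0592/2)(-3.150) = +4.443 V.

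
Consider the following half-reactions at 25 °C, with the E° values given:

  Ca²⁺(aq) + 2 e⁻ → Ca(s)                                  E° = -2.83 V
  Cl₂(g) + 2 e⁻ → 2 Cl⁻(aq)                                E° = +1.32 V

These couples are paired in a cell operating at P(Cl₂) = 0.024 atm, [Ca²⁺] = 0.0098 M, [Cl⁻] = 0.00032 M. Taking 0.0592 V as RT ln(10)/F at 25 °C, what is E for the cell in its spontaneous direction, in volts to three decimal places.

+4.368 V

Cl₂/Cl⁻ is the cathode (higher E°), Ca²⁺/Ca the anode: E°cell = +1.32 − (-2.83) = +4.15 V, n = 2.
Overall: Cl₂(g) + Ca(s) → 2 Cl⁻(aq) + Ca²⁺(aq)
Q = [Cl⁻]^2·[Ca²⁺] / (P(Cl₂)); log Q = -7.379.
E = E° − (0.0592/n) log Q = +4.15 − (0.0592/2)(-7.379) = +4.368 V.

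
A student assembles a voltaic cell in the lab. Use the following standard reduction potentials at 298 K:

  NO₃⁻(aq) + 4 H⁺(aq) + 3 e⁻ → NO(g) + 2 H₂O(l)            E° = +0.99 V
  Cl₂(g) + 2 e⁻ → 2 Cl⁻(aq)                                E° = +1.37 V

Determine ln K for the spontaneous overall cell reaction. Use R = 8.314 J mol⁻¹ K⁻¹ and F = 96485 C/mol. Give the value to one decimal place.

Cathode: Cl₂/Cl⁻; anode: NO₃⁻/NO. E°cell = (+1.37) − (+0.99) = +0.38 V, with n = 6.
ΔG° = −nFE° = −RT ln K, so ln K = nFE°/(RT) = (6)(96485)(+0.38) / ((8.314)(298)) = 88.791.

88.8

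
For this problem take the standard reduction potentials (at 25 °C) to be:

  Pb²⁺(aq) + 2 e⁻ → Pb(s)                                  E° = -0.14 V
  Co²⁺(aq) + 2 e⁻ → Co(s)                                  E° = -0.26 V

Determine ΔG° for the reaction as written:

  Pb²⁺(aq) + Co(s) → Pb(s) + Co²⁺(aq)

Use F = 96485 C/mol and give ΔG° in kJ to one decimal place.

-23.2 kJ

As written, Pb²⁺/Pb is reduced (cathode) and Co²⁺/Co is oxidised (anode), so E°cell = (-0.14) − (-0.26) = +0.12 V.
Balancing electrons gives n = 2.
ΔG° = −nFE° = −(2)(96485)(+0.12) = -23,156 J = -23.2 kJ.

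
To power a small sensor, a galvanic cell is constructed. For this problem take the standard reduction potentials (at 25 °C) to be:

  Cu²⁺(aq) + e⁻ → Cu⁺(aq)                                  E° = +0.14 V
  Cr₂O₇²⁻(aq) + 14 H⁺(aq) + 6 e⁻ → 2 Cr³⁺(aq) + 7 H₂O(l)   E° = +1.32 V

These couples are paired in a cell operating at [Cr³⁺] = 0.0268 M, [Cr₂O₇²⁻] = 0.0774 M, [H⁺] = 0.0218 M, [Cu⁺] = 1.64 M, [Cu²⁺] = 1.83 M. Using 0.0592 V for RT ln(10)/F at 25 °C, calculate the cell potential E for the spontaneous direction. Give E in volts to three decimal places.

Cr₂O₇²⁻/Cr³⁺ is the cathode (higher E°), Cu²⁺/Cu⁺ the anode: E°cell = +1.32 − (+0.14) = +1.18 V, n = 6.
Overall: Cr₂O₇²⁻(aq) + 14 H⁺(aq) + 6 Cu⁺(aq) → 2 Cr³⁺(aq) + 7 H₂O(l) + 6 Cu²⁺(aq)
Q = [Cr³⁺]^2·[Cu²⁺]^6 / ([Cr₂O₇²⁻]·[H⁺]^14·[Cu⁺]^6); log Q = 21.515.
E = E° − (0.0592/n) log Q = +1.18 − (0.0592/6)(21.515) = +0.968 V.

+0.968 V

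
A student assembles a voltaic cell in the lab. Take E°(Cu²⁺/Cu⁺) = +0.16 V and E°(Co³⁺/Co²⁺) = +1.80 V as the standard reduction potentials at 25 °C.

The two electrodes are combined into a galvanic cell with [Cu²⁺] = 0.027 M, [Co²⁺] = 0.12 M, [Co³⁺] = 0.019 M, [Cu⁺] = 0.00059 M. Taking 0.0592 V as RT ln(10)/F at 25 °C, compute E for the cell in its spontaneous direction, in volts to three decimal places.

+1.494 V

Co³⁺/Co²⁺ is the cathode (higher E°), Cu²⁺/Cu⁺ the anode: E°cell = +1.80 − (+0.16) = +1.64 V, n = 1.
Overall: Co³⁺(aq) + Cu⁺(aq) → Co²⁺(aq) + Cu²⁺(aq)
Q = [Co²⁺]·[Cu²⁺] / ([Co³⁺]·[Cu⁺]); log Q = 2.461.
E = E° − (0.0592/n) log Q = +1.64 − (0.0592/1)(2.461) = +1.494 V.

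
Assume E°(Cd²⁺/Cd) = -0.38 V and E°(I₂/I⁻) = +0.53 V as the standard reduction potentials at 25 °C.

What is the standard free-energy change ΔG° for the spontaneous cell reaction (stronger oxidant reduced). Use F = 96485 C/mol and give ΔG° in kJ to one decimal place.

I₂/I⁻ (E° = +0.53 V) is the cathode; Cd²⁺/Cd (E° = -0.38 V) is the anode, so E°cell = +0.91 V.
Balancing electrons gives n = 2 (lcm of 2 and 2).
ΔG° = −nFE° = −(2)(96485)(+0.91) = -175,603 J = -175.6 kJ.

-175.6 kJ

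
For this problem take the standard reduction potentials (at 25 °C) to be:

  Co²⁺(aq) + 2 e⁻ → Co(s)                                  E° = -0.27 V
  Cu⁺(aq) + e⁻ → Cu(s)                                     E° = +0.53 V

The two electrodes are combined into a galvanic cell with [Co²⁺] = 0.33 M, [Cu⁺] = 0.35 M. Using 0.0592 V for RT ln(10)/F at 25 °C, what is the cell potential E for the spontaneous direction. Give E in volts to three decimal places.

+0.787 V

Cu⁺/Cu is the cathode (higher E°), Co²⁺/Co the anode: E°cell = +0.53 − (-0.27) = +0.80 V, n = 2.
Overall: 2 Cu⁺(aq) + Co(s) → 2 Cu(s) + Co²⁺(aq)
Q = [Co²⁺] / ([Cu⁺]^2); log Q = 0.430.
E = E° − (0.0592/n) log Q = +0.80 − (0.0592/2)(0.430) = +0.787 V.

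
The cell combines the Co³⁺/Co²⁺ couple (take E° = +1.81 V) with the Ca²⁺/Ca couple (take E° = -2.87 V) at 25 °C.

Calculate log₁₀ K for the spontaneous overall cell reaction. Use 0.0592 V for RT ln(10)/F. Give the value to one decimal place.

Cathode: Co³⁺/Co²⁺; anode: Ca²⁺/Ca. E°cell = +4.68 V, n = 2.
log K = nE°cell / 0.0592 = (2)(+4.68) / 0.0592 = 158.1.

158.1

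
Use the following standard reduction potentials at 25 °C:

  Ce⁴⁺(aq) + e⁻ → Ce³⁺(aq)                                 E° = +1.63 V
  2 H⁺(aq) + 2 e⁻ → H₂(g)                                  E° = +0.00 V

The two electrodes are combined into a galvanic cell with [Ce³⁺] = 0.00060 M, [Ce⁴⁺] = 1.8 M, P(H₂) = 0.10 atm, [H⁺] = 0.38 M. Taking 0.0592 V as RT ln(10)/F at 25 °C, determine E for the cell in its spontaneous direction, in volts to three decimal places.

Ce⁴⁺/Ce³⁺ is the cathode (higher E°), H⁺/H₂ the anode: E°cell = +1.63 − (+0.00) = +1.63 V, n = 2.
Overall: 2 Ce⁴⁺(aq) + H₂(g) → 2 Ce³⁺(aq) + 2 H⁺(aq)
Q = [Ce³⁺]^2·[H⁺]^2 / ([Ce⁴⁺]^2·P(H₂)); log Q = -6.795.
E = E° − (0.0592/n) log Q = +1.63 − (0.0592/2)(-6.795) = +1.831 V.

+1.831 V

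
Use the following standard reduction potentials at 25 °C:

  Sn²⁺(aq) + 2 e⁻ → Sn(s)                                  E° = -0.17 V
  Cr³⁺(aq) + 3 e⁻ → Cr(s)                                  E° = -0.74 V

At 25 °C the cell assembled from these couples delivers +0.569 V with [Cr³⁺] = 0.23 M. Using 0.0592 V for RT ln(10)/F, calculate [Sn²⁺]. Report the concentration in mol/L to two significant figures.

0.35 M

Sn²⁺/Sn is the cathode, Cr³⁺/Cr the anode: E°cell = +0.57 V, n = 6.
Overall reaction: 3 Sn²⁺(aq) + 2 Cr(s) → 3 Sn(s) + 2 Cr³⁺(aq); Q = [Cr³⁺]^2/[Sn²⁺]^3.
From E = E° − (0.0592/n) log Q: log Q = (E° − E)·n/0.0592 = (+0.57 − (+0.569))·6/0.0592 = 0.1014.
So 3·log[Sn²⁺] = 2·log(0.23) − log Q = -1.2765 − (0.1014) = -1.3779; log[Sn²⁺] = -1.3779 / 3 = -0.4593; [Sn²⁺] = 10^(-0.4593) ≈ 0.35 M.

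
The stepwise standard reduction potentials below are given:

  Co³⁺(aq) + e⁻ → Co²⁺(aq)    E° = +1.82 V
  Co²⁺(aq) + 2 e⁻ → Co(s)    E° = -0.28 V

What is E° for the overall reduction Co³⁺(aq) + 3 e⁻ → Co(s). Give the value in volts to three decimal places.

Adding the free-energy changes (−nFE°) of the two steps gives −n₃FE°₃ = −n₁FE°₁ − n₂FE°₂.
E°₃ = (1×+1.82 + 2×-0.28) / 3 = (+1.260) / 3 = +0.420 V.
Simply averaging or adding the two E° values would be wrong; the electron-weighted sum is required.

+0.420 V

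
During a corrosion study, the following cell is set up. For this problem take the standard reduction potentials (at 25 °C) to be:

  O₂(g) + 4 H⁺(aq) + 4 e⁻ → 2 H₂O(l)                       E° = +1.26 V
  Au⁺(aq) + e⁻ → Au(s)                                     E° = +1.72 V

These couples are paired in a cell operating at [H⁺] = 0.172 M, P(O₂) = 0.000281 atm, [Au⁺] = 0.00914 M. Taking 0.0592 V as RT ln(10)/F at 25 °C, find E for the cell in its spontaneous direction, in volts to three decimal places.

Au⁺/Au is the cathode (higher E°), O₂/H₂O the anode: E°cell = +1.72 − (+1.26) = +0.46 V, n = 4.
Overall: 4 Au⁺(aq) + 2 H₂O(l) → 4 Au(s) + O₂(g) + 4 H⁺(aq)
Q = P(O₂)·[H⁺]^4 / ([Au⁺]^4); log Q = 1.547.
E = E° − (0.0592/n) log Q = +0.46 − (0.0592/4)(1.547) = +0.437 V.

+0.437 V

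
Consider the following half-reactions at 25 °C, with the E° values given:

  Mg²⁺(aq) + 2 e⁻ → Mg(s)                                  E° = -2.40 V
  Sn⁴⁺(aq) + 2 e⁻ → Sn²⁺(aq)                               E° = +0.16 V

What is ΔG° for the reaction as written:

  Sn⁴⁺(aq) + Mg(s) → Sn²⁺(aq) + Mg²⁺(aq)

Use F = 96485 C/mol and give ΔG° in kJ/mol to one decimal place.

As written, Sn⁴⁺/Sn²⁺ is reduced (cathode) and Mg²⁺/Mg is oxidised (anode), so E°cell = (+0.16) − (-2.40) = +2.56 V.
Balancing electrons gives n = 2.
ΔG° = −nFE° = −(2)(96485)(+2.56) = -494,003 J = -494.0 kJ/mol.

-494.0 kJ/mol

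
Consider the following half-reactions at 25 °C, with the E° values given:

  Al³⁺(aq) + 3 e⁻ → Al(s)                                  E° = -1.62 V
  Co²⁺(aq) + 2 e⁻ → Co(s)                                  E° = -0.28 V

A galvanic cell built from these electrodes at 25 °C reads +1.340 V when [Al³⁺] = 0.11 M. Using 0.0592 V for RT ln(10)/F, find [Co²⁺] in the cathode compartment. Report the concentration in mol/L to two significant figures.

0.23 M

Co²⁺/Co is the cathode, Al³⁺/Al the anode: E°cell = +1.34 V, n = 6.
Overall reaction: 3 Co²⁺(aq) + 2 Al(s) → 3 Co(s) + 2 Al³⁺(aq); Q = [Al³⁺]^2/[Co²⁺]^3.
From E = E° − (0.0592/n) log Q: log Q = (E° − E)·n/0.0592 = (+1.34 − (+1.340))·6/0.0592 = 0.0000.
So 3·log[Co²⁺] = 2·log(0.11) − log Q = -1.9172 − (0.0000) = -1.9172; log[Co²⁺] = -1.9172 / 3 = -0.6391; [Co²⁺] = 10^(-0.6391) ≈ 0.23 M.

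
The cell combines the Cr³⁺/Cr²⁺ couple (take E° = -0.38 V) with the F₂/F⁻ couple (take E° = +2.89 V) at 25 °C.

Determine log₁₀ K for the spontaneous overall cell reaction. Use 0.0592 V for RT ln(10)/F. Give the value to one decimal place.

110.5

Cathode: F₂/F⁻; anode: Cr³⁺/Cr²⁺. E°cell = +3.27 V, n = 2.
log K = nE°cell / 0.0592 = (2)(+3.27) / 0.0592 = 110.5.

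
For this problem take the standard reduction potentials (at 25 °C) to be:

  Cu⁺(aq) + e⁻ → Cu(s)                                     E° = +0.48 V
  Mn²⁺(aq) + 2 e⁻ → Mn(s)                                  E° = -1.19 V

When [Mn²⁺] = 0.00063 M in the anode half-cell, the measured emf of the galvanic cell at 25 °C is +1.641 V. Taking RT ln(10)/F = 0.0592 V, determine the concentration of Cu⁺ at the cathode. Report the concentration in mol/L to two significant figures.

Cu⁺/Cu is the cathode, Mn²⁺/Mn the anode: E°cell = +1.67 V, n = 2.
Overall reaction: 2 Cu⁺(aq) + Mn(s) → 2 Cu(s) + Mn²⁺(aq); Q = [Mn²⁺]^1/[Cu⁺]^2.
From E = E° − (0.0592/n) log Q: log Q = (E° − E)·n/0.0592 = (+1.67 − (+1.641))·2/0.0592 = 0.9797.
So 2·log[Cu⁺] = 1·log(0.00063) − log Q = -3.2007 − (0.9797) = -4.1804; log[Cu⁺] = -4.1804 / 2 = -2.0902; [Cu⁺] = 10^(-2.0902) ≈ 0.0081 M.

0.0081 M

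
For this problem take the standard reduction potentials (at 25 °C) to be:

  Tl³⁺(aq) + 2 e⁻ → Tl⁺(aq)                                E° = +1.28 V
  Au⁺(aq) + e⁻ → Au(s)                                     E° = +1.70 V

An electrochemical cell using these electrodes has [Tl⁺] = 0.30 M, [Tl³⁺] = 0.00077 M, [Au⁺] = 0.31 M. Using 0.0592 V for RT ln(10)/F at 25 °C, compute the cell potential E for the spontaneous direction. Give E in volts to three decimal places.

+0.467 V

Au⁺/Au is the cathode (higher E°), Tl³⁺/Tl⁺ the anode: E°cell = +1.70 − (+1.28) = +0.42 V, n = 2.
Overall: 2 Au⁺(aq) + Tl⁺(aq) → 2 Au(s) + Tl³⁺(aq)
Q = [Tl³⁺] / ([Au⁺]^2·[Tl⁺]); log Q = -1.573.
E = E° − (0.0592/n) log Q = +0.42 − (0.0592/2)(-1.573) = +0.467 V.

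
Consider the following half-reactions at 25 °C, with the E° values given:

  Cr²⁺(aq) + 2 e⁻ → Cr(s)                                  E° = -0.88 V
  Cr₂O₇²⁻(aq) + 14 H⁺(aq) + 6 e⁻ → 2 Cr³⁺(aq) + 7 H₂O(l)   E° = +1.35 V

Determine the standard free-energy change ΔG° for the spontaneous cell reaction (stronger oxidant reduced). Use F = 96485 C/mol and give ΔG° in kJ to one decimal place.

Cr₂O₇²⁻/Cr³⁺ (E° = +1.35 V) is the cathode; Cr²⁺/Cr (E° = -0.88 V) is the anode, so E°cell = +2.23 V.
Balancing electrons gives n = 6 (lcm of 6 and 2).
ΔG° = −nFE° = −(6)(96485)(+2.23) = -1,290,969 J = -1291.0 kJ.

-1291.0 kJ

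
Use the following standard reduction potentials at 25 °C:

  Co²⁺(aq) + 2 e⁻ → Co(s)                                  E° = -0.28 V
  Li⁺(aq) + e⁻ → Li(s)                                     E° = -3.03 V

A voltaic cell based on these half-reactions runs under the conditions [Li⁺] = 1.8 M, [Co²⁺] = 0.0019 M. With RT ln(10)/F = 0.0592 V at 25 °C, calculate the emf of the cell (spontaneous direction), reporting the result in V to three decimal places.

Co²⁺/Co is the cathode (higher E°), Li⁺/Li the anode: E°cell = -0.28 − (-3.03) = +2.75 V, n = 2.
Overall: Co²⁺(aq) + 2 Li(s) → Co(s) + 2 Li⁺(aq)
Q = [Li⁺]^2 / ([Co²⁺]); log Q = 3.232.
E = E° − (0.0592/n) log Q = +2.75 − (0.0592/2)(3.232) = +2.654 V.

+2.654 V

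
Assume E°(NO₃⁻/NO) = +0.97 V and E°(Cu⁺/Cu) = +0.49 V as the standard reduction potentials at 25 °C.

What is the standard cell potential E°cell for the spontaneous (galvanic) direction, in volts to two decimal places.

+0.48 V

The NO₃⁻/NO couple has the higher reduction potential, so it is the cathode; Cu⁺/Cu is oxidised at the anode.
E°cell = E°(cathode) − E°(anode) = (+0.97) − (+0.49) = +0.48 V.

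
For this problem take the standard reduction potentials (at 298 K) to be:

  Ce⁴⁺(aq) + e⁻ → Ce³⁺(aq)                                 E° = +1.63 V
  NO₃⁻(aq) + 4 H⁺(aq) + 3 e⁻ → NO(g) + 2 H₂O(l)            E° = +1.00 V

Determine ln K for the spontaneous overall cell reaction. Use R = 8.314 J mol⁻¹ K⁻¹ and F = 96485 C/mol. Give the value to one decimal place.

Cathode: Ce⁴⁺/Ce³⁺; anode: NO₃⁻/NO. E°cell = (+1.63) − (+1.00) = +0.63 V, with n = 3.
ΔG° = −nFE° = −RT ln K, so ln K = nFE°/(RT) = (3)(96485)(+0.63) / ((8.314)(298)) = 73.603.

73.6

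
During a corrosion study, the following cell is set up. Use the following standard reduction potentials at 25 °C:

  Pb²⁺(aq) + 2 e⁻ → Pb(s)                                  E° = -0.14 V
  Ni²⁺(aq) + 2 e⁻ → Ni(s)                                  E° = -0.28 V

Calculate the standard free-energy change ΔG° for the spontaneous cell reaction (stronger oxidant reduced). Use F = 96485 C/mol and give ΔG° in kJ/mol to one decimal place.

Pb²⁺/Pb (E° = -0.14 V) is the cathode; Ni²⁺/Ni (E° = -0.28 V) is the anode, so E°cell = +0.14 V.
Balancing electrons gives n = 2 (lcm of 2 and 2).
ΔG° = −nFE° = −(2)(96485)(+0.14) = -27,016 J = -27.0 kJ/mol.

-27.0 kJ/mol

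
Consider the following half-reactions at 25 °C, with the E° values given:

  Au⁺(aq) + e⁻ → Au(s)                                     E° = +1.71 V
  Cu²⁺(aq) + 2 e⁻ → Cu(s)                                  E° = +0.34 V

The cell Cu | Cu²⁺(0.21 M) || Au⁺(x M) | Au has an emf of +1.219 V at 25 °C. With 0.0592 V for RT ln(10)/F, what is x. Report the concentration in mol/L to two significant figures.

Au⁺/Au is the cathode, Cu²⁺/Cu the anode: E°cell = +1.37 V, n = 2.
Overall reaction: 2 Au⁺(aq) + Cu(s) → 2 Au(s) + Cu²⁺(aq); Q = [Cu²⁺]^1/[Au⁺]^2.
From E = E° − (0.0592/n) log Q: log Q = (E° − E)·n/0.0592 = (+1.37 − (+1.219))·2/0.0592 = 5.1014.
So 2·log[Au⁺] = 1·log(0.21) − log Q = -0.6778 − (5.1014) = -5.7792; log[Au⁺] = -5.7792 / 2 = -2.8896; [Au⁺] = 10^(-2.8896) ≈ 0.0013 M.

0.0013 M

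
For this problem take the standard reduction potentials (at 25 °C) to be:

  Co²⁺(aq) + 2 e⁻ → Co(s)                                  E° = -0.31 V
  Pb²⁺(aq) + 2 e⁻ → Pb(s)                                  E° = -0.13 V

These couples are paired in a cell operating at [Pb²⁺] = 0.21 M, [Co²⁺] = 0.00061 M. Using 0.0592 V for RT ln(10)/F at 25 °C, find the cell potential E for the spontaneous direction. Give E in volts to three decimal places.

Pb²⁺/Pb is the cathode (higher E°), Co²⁺/Co the anode: E°cell = -0.13 − (-0.31) = +0.18 V, n = 2.
Overall: Pb²⁺(aq) + Co(s) → Pb(s) + Co²⁺(aq)
Q = [Co²⁺] / ([Pb²⁺]); log Q = -2.537.
E = E° − (0.0592/n) log Q = +0.18 − (0.0592/2)(-2.537) = +0.255 V.

+0.255 V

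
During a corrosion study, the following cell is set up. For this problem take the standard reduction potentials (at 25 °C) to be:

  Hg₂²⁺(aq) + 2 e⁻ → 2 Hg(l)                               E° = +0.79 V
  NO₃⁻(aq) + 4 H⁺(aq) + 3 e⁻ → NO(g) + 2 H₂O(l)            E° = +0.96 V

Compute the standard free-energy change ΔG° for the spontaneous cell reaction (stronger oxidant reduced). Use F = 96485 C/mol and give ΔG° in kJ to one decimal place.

NO₃⁻/NO (E° = +0.96 V) is the cathode; Hg₂²⁺/Hg (E° = +0.79 V) is the anode, so E°cell = +0.17 V.
Balancing electrons gives n = 6 (lcm of 3 and 2).
ΔG° = −nFE° = −(6)(96485)(+0.17) = -98,415 J = -98.4 kJ.

-98.4 kJ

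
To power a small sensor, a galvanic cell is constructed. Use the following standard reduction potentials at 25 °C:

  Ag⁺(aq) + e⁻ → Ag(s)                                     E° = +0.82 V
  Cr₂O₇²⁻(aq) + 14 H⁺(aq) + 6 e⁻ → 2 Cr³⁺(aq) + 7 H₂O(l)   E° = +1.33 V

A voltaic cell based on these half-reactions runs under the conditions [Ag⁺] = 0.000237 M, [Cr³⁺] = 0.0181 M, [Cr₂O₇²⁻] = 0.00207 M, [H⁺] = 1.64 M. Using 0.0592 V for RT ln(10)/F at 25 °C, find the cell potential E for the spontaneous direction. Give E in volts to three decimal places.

Cr₂O₇²⁻/Cr³⁺ is the cathode (higher E°), Ag⁺/Ag the anode: E°cell = +1.33 − (+0.82) = +0.51 V, n = 6.
Overall: Cr₂O₇²⁻(aq) + 14 H⁺(aq) + 6 Ag(s) → 2 Cr³⁺(aq) + 7 H₂O(l) + 6 Ag⁺(aq)
Q = [Cr³⁺]^2·[Ag⁺]^6 / ([Cr₂O₇²⁻]·[H⁺]^14); log Q = -25.560.
E = E° − (0.0592/n) log Q = +0.51 − (0.0592/6)(-25.560) = +0.762 V.

+0.762 V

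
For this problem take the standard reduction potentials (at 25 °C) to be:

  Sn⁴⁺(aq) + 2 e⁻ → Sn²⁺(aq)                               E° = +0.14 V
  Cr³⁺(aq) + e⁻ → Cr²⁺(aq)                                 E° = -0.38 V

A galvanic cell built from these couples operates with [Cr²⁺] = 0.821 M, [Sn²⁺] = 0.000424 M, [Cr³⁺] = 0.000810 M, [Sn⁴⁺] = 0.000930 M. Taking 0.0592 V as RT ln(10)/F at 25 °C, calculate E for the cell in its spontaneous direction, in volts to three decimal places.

Sn⁴⁺/Sn²⁺ is the cathode (higher E°), Cr³⁺/Cr²⁺ the anode: E°cell = +0.14 − (-0.38) = +0.52 V, n = 2.
Overall: Sn⁴⁺(aq) + 2 Cr²⁺(aq) → Sn²⁺(aq) + 2 Cr³⁺(aq)
Q = [Sn²⁺]·[Cr³⁺]^2 / ([Sn⁴⁺]·[Cr²⁺]^2); log Q = -6.353.
E = E° − (0.0592/n) log Q = +0.52 − (0.0592/2)(-6.353) = +0.708 V.

+0.708 V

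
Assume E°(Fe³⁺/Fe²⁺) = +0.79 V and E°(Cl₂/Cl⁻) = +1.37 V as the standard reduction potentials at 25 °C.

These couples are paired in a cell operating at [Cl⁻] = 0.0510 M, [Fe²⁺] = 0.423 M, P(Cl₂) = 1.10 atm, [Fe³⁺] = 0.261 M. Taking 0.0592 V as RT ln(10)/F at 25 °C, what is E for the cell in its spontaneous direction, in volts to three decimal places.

+0.670 V

Cl₂/Cl⁻ is the cathode (higher E°), Fe³⁺/Fe²⁺ the anode: E°cell = +1.37 − (+0.79) = +0.58 V, n = 2.
Overall: Cl₂(g) + 2 Fe²⁺(aq) → 2 Cl⁻(aq) + 2 Fe³⁺(aq)
Q = [Cl⁻]^2·[Fe³⁺]^2 / (P(Cl₂)·[Fe²⁺]^2); log Q = -3.046.
E = E° − (0.0592/n) log Q = +0.58 − (0.0592/2)(-3.046) = +0.670 V.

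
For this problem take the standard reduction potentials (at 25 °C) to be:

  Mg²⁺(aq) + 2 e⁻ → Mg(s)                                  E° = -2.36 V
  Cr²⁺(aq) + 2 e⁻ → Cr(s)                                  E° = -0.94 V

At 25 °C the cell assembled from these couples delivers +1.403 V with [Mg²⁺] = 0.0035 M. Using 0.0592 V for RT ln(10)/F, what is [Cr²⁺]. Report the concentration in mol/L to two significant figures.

Cr²⁺/Cr is the cathode, Mg²⁺/Mg the anode: E°cell = +1.42 V, n = 2.
Overall reaction: Cr²⁺(aq) + Mg(s) → Cr(s) + Mg²⁺(aq); Q = [Mg²⁺]^1/[Cr²⁺]^1.
From E = E° − (0.0592/n) log Q: log Q = (E° − E)·n/0.0592 = (+1.42 − (+1.403))·2/0.0592 = 0.5743.
So 1·log[Cr²⁺] = 1·log(0.0035) − log Q = -2.4559 − (0.5743) = -3.0302; [Cr²⁺] = 10^(-3.0302) ≈ 0.00093 M.

0.00093 M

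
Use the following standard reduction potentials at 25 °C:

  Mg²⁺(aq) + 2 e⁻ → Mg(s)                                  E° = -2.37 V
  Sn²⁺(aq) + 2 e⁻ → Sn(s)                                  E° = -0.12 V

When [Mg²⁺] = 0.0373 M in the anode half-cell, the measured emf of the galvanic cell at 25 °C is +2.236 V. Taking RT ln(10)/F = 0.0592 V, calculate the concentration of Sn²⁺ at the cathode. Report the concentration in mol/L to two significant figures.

Sn²⁺/Sn is the cathode, Mg²⁺/Mg the anode: E°cell = +2.25 V, n = 2.
Overall reaction: Sn²⁺(aq) + Mg(s) → Sn(s) + Mg²⁺(aq); Q = [Mg²⁺]^1/[Sn²⁺]^1.
From E = E° − (0.0592/n) log Q: log Q = (E° − E)·n/0.0592 = (+2.25 − (+2.236))·2/0.0592 = 0.4730.
So 1·log[Sn²⁺] = 1·log(0.0373) − log Q = -1.4283 − (0.4730) = -1.9013; [Sn²⁺] = 10^(-1.9013) ≈ 0.013 M.

0.013 M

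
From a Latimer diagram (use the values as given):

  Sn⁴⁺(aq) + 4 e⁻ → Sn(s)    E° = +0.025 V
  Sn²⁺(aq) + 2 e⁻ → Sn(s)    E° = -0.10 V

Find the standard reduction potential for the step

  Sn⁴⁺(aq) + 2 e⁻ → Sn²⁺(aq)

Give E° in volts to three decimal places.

Sequential free energies add, so n₃E°₃ = n₁E°₁ + n₂E°₂.
With n₃ = 4, and the known step contributing 2×(-0.10) V, the unknown satisfies 2·E° = 4×(+0.025) − 2×(-0.10) = +0.300.
E° = +0.300 / 2 = +0.150 V.

+0.150 V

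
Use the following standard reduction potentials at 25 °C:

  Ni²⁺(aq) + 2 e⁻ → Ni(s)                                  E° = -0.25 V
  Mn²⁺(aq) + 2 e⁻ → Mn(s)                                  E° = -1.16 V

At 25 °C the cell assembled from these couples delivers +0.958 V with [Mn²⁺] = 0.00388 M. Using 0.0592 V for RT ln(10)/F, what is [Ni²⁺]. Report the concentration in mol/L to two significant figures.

0.16 M

Ni²⁺/Ni is the cathode, Mn²⁺/Mn the anode: E°cell = +0.91 V, n = 2.
Overall reaction: Ni²⁺(aq) + Mn(s) → Ni(s) + Mn²⁺(aq); Q = [Mn²⁺]^1/[Ni²⁺]^1.
From E = E° − (0.0592/n) log Q: log Q = (E° − E)·n/0.0592 = (+0.91 − (+0.958))·2/0.0592 = -1.6216.
So 1·log[Ni²⁺] = 1·log(0.00388) − log Q = -2.4112 − (-1.6216) = -0.7896; [Ni²⁺] = 10^(-0.7896) ≈ 0.16 M.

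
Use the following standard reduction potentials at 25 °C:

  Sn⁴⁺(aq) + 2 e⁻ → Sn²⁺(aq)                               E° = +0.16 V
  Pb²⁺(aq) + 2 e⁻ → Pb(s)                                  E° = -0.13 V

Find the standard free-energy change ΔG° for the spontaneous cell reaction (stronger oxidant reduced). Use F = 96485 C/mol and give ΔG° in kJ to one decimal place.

-56.0 kJ

Sn⁴⁺/Sn²⁺ (E° = +0.16 V) is the cathode; Pb²⁺/Pb (E° = -0.13 V) is the anode, so E°cell = +0.29 V.
Balancing electrons gives n = 2 (lcm of 2 and 2).
ΔG° = −nFE° = −(2)(96485)(+0.29) = -55,961 J = -56.0 kJ.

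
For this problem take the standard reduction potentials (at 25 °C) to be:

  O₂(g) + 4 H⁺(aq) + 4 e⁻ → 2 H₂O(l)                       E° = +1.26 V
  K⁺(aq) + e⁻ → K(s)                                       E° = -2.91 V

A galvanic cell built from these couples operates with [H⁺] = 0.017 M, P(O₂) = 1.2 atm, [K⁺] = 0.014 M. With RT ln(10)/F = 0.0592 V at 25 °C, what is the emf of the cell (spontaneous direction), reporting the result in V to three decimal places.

O₂/H₂O is the cathode (higher E°), K⁺/K the anode: E°cell = +1.26 − (-2.91) = +4.17 V, n = 4.
Overall: O₂(g) + 4 H⁺(aq) + 4 K(s) → 2 H₂O(l) + 4 K⁺(aq)
Q = [K⁺]^4 / (P(O₂)·[H⁺]^4); log Q = -0.416.
E = E° − (0.0592/n) log Q = +4.17 − (0.0592/4)(-0.416) = +4.176 V.

+4.176 V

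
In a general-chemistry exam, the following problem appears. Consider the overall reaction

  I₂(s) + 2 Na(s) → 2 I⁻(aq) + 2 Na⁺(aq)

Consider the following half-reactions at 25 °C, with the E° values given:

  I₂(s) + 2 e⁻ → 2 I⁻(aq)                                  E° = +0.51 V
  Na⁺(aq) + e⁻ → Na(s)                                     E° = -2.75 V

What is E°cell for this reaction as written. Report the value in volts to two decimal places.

The I₂/I⁻ couple has the higher reduction potential, so it is the cathode; Na⁺/Na is oxidised at the anode.
E°cell = E°(cathode) − E°(anode) = (+0.51) − (-2.75) = +3.26 V.

+3.26 V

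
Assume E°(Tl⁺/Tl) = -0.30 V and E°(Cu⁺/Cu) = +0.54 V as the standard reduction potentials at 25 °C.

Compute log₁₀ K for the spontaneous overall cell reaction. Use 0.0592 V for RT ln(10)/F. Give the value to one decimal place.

Cathode: Cu⁺/Cu; anode: Tl⁺/Tl. E°cell = +0.84 V, n = 1.
log K = nE°cell / 0.0592 = (1)(+0.84) / 0.0592 = 14.2.

14.2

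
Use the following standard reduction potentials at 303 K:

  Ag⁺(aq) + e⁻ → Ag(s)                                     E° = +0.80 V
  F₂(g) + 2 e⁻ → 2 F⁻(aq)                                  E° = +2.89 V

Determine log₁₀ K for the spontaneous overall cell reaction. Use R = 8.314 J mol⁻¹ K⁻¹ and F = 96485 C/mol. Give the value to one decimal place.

69.5

Cathode: F₂/F⁻; anode: Ag⁺/Ag. E°cell = (+2.89) − (+0.80) = +2.09 V, with n = 2.
ΔG° = −nFE° = −RT ln K, so ln K = nFE°/(RT) = (2)(96485)(+2.09) / ((8.314)(303)) = 160.097.
log₁₀ K = 160.097 / ln 10 = 69.5.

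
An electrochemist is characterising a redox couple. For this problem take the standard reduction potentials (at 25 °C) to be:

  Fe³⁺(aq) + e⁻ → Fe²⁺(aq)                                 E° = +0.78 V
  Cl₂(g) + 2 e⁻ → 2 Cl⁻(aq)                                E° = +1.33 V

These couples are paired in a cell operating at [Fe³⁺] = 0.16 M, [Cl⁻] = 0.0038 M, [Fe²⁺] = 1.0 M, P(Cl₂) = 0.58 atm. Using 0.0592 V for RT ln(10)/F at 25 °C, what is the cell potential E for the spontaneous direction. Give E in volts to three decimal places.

+0.733 V

Cl₂/Cl⁻ is the cathode (higher E°), Fe³⁺/Fe²⁺ the anode: E°cell = +1.33 − (+0.78) = +0.55 V, n = 2.
Overall: Cl₂(g) + 2 Fe²⁺(aq) → 2 Cl⁻(aq) + 2 Fe³⁺(aq)
Q = [Cl⁻]^2·[Fe³⁺]^2 / (P(Cl₂)·[Fe²⁺]^2); log Q = -6.196.
E = E° − (0.0592/n) log Q = +0.55 − (0.0592/2)(-6.196) = +0.733 V.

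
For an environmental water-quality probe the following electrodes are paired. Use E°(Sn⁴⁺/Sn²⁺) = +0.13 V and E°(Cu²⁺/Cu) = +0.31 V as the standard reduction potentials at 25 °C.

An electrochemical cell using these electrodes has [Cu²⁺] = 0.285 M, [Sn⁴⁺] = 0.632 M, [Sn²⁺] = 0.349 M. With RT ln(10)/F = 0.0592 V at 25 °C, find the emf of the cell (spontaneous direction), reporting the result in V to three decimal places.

Cu²⁺/Cu is the cathode (higher E°), Sn⁴⁺/Sn²⁺ the anode: E°cell = +0.31 − (+0.13) = +0.18 V, n = 2.
Overall: Cu²⁺(aq) + Sn²⁺(aq) → Cu(s) + Sn⁴⁺(aq)
Q = [Sn⁴⁺] / ([Cu²⁺]·[Sn²⁺]); log Q = 0.803.
E = E° − (0.0592/n) log Q = +0.18 − (0.0592/2)(0.803) = +0.156 V.

+0.156 V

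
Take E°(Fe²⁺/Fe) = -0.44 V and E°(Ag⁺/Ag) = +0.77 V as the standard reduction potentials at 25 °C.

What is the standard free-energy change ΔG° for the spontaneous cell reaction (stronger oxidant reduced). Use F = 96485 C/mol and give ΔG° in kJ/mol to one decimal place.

Ag⁺/Ag (E° = +0.77 V) is the cathode; Fe²⁺/Fe (E° = -0.44 V) is the anode, so E°cell = +1.21 V.
Balancing electrons gives n = 2 (lcm of 1 and 2).
ΔG° = −nFE° = −(2)(96485)(+1.21) = -233,494 J = -233.5 kJ/mol.

-233.5 kJ/mol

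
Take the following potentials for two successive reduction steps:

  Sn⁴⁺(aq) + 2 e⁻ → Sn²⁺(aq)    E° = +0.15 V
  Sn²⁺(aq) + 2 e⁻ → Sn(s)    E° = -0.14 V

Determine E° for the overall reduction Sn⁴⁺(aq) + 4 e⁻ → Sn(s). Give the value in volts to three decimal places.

Adding the free-energy changes (−nFE°) of the two steps gives −n₃FE°₃ = −n₁FE°₁ − n₂FE°₂.
E°₃ = (2×+0.15 + 2×-0.14) / 4 = (+0.020) / 4 = +0.005 V.

+0.005 V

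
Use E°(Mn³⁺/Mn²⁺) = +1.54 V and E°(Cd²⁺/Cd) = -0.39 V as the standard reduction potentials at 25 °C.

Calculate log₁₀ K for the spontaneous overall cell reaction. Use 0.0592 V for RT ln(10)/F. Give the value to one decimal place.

65.2

Cathode: Mn³⁺/Mn²⁺; anode: Cd²⁺/Cd. E°cell = +1.93 V, n = 2.
log K = nE°cell / 0.0592 = (2)(+1.93) / 0.0592 = 65.2.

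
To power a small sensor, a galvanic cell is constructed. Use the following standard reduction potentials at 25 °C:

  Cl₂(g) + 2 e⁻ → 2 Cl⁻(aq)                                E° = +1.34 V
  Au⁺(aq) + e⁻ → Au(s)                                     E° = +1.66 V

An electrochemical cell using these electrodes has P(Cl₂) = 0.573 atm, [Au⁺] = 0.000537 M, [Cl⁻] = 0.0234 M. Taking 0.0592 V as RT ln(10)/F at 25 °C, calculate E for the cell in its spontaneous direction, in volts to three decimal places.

Au⁺/Au is the cathode (higher E°), Cl₂/Cl⁻ the anode: E°cell = +1.66 − (+1.34) = +0.32 V, n = 2.
Overall: 2 Au⁺(aq) + 2 Cl⁻(aq) → 2 Au(s) + Cl₂(g)
Q = P(Cl₂) / ([Au⁺]^2·[Cl⁻]^2); log Q = 9.560.
E = E° − (0.0592/n) log Q = +0.32 − (0.0592/2)(9.560) = +0.037 V.

+0.037 V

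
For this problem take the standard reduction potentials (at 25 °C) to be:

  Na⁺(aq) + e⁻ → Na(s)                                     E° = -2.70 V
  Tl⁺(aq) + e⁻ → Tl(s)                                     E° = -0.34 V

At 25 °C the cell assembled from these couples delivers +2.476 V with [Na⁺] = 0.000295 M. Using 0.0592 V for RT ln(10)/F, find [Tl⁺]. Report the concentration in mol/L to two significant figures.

0.027 M

Tl⁺/Tl is the cathode, Na⁺/Na the anode: E°cell = +2.36 V, n = 1.
Overall reaction: Tl⁺(aq) + Na(s) → Tl(s) + Na⁺(aq); Q = [Na⁺]^1/[Tl⁺]^1.
From E = E° − (0.0592/n) log Q: log Q = (E° − E)·n/0.0592 = (+2.36 − (+2.476))·1/0.0592 = -1.9595.
So 1·log[Tl⁺] = 1·log(0.000295) − log Q = -3.5302 − (-1.9595) = -1.5707; [Tl⁺] = 10^(-1.5707) ≈ 0.027 M.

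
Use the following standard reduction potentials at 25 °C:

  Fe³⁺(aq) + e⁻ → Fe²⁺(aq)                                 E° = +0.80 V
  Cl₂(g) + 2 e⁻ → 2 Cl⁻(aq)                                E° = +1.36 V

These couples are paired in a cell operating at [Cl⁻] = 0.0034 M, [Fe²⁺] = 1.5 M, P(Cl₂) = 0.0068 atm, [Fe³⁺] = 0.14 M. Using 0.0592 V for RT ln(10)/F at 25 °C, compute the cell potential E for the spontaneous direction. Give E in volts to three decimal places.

Cl₂/Cl⁻ is the cathode (higher E°), Fe³⁺/Fe²⁺ the anode: E°cell = +1.36 − (+0.80) = +0.56 V, n = 2.
Overall: Cl₂(g) + 2 Fe²⁺(aq) → 2 Cl⁻(aq) + 2 Fe³⁺(aq)
Q = [Cl⁻]^2·[Fe³⁺]^2 / (P(Cl₂)·[Fe²⁺]^2); log Q = -4.829.
E = E° − (0.0592/n) log Q = +0.56 − (0.0592/2)(-4.829) = +0.703 V.

+0.703 V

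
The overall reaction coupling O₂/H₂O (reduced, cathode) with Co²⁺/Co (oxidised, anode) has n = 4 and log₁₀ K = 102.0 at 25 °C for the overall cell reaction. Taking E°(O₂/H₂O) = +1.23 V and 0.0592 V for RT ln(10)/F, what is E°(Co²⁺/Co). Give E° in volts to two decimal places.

E°cell = (0.0592/n)·log K = (0.0592/4)(102.0) = +1.510 V.
Since O₂/H₂O is the cathode and Co²⁺/Co the anode, E°cell = E°(O₂/H₂O) − E°(Co²⁺/Co).
So E°(Co²⁺/Co) = E°(O₂/H₂O) − E°cell = (+1.23) − (+1.510) = -0.28 V.

-0.28 V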